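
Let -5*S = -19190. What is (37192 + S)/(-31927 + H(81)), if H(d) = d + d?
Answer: -8206/6353 ≈ -1.2917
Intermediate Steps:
H(d) = 2*d
S = 3838 (S = -⅕*(-19190) = 3838)
(37192 + S)/(-31927 + H(81)) = (37192 + 3838)/(-31927 + 2*81) = 41030/(-31927 + 162) = 41030/(-31765) = 41030*(-1/31765) = -8206/6353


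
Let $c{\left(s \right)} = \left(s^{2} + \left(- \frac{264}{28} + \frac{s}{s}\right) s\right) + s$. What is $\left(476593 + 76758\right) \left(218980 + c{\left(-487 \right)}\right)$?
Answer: $\frac{1780886597817}{7} \approx 2.5441 \cdot 10^{11}$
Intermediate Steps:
$c{\left(s \right)} = s^{2} - \frac{52 s}{7}$ ($c{\left(s \right)} = \left(s^{2} + \left(\left(-264\right) \frac{1}{28} + 1\right) s\right) + s = \left(s^{2} + \left(- \frac{66}{7} + 1\right) s\right) + s = \left(s^{2} - \frac{59 s}{7}\right) + s = s^{2} - \frac{52 s}{7}$)
$\left(476593 + 76758\right) \left(218980 + c{\left(-487 \right)}\right) = \left(476593 + 76758\right) \left(218980 + \frac{1}{7} \left(-487\right) \left(-52 + 7 \left(-487\right)\right)\right) = 553351 \left(218980 + \frac{1}{7} \left(-487\right) \left(-52 - 3409\right)\right) = 553351 \left(218980 + \frac{1}{7} \left(-487\right) \left(-3461\right)\right) = 553351 \left(218980 + \frac{1685507}{7}\right) = 553351 \cdot \frac{3218367}{7} = \frac{1780886597817}{7}$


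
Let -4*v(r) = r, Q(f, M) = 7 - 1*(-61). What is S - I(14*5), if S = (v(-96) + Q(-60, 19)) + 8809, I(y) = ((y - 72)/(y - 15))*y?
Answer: 97939/11 ≈ 8903.5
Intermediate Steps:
Q(f, M) = 68 (Q(f, M) = 7 + 61 = 68)
v(r) = -r/4
I(y) = y*(-72 + y)/(-15 + y) (I(y) = ((-72 + y)/(-15 + y))*y = y*(-72 + y)/(-15 + y))
S = 8901 (S = (-¼*(-96) + 68) + 8809 = (24 + 68) + 8809 = 92 + 8809 = 8901)
S - I(14*5) = 8901 - 14*5*(-72 + 14*5)/(-15 + 14*5) = 8901 - 70*(-72 + 70)/(-15 + 70) = 8901 - 70*(-2)/55 = 8901 - 1*(-28/11) = 8901 + 28/11 = 97939/11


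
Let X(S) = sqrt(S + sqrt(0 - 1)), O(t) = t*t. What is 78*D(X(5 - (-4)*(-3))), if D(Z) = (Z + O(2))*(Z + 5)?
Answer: 1014 + 78*I + 702*sqrt(-7 + I) ≈ 1146.3 + 1940.0*I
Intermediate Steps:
O(t) = t**2
X(S) = sqrt(I + S) (X(S) = sqrt(S + sqrt(-1)) = sqrt(S + I) = sqrt(I + S))
D(Z) = (4 + Z)*(5 + Z) (D(Z) = (Z + 2**2)*(Z + 5) = (Z + 4)*(5 + Z) = (4 + Z)*(5 + Z))
78*D(X(5 - (-4)*(-3))) = 78*(20 + (sqrt(I + (5 - (-4)*(-3))))**2 + 9*sqrt(I + (5 - (-4)*(-3)))) = 78*(20 + (sqrt(I + (5 - 1*12)))**2 + 9*sqrt(I + (5 - 1*12))) = 78*(20 + (sqrt(I + (5 - 12)))**2 + 9*sqrt(I + (5 - 12))) = 78*(20 + (sqrt(I - 7))**2 + 9*sqrt(I - 7)) = 78*(20 + (sqrt(-7 + I))**2 + 9*sqrt(-7 + I)) = 78*(20 + (-7 + I) + 9*sqrt(-7 + I)) = 78*(13 + I + 9*sqrt(-7 + I)) = 1014 + 78*I + 702*sqrt(-7 + I)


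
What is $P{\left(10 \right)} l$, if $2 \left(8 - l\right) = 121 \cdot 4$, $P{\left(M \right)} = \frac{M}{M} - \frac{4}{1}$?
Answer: $702$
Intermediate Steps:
$P{\left(M \right)} = -3$ ($P{\left(M \right)} = 1 - 4 = -3$)
$l = -234$ ($l = 8 - \frac{121 \cdot 4}{2} = 8 - 242 = -234$)
$P{\left(10 \right)} l = \left(-3\right) \left(-234\right) = 702$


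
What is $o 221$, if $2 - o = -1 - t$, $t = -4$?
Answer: $-221$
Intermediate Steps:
$o = -1$ ($o = 2 - \left(-1 - -4\right) = 2 - \left(-1 + 4\right) = 2 - 3 = -1$)
$o 221 = \left(-1\right) 221 = -221$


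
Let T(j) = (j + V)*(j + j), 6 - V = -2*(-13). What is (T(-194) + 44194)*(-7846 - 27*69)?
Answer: -1235237234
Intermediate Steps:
V = -20 (V = 6 - (-2)*(-13) = 6 - 1*26 = 6 - 26 = -20)
T(j) = 2*j*(-20 + j) (T(j) = (j - 20)*(j + j) = (-20 + j)*(2*j) = 2*j*(-20 + j))
(T(-194) + 44194)*(-7846 - 27*69) = (2*(-194)*(-20 - 194) + 44194)*(-7846 - 27*69) = (2*(-194)*(-214) + 44194)*(-7846 - 1863) = (83032 + 44194)*(-9709) = 127226*(-9709) = -1235237234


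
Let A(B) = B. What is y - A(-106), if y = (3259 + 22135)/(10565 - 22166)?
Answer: 1204312/11601 ≈ 103.81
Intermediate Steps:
y = -25394/11601 (y = 25394/(-11601) = 25394*(-1/11601) = -25394/11601 ≈ -2.1889)
y - A(-106) = -25394/11601 - 1*(-106) = -25394/11601 + 106 = 1204312/11601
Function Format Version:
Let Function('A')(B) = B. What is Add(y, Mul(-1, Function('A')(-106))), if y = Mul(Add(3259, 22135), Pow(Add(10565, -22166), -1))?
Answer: Rational(1204312, 11601) ≈ 103.81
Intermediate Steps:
y = Rational(-25394, 11601) (y = Mul(25394, Pow(-11601, -1)) = Mul(25394, Rational(-1, 11601)) = Rational(-25394, 11601) ≈ -2.1889)
Add(y, Mul(-1, Function('A')(-106))) = Add(Rational(-25394, 11601), Mul(-1, -106)) = Add(Rational(-25394, 11601), 106) = Rational(1204312, 11601)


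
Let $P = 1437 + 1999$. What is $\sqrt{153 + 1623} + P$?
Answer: $3436 + 4 \sqrt{111} \approx 3478.1$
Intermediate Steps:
$P = 3436$
$\sqrt{153 + 1623} + P = \sqrt{153 + 1623} + 3436 = \sqrt{1776} + 3436 = 4 \sqrt{111} + 3436 = 3436 + 4 \sqrt{111}$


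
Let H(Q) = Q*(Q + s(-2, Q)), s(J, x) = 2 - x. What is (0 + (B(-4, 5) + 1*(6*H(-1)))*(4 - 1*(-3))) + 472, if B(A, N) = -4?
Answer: 360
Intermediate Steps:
H(Q) = 2*Q (H(Q) = Q*(Q + (2 - Q)) = Q*2 = 2*Q)
(0 + (B(-4, 5) + 1*(6*H(-1)))*(4 - 1*(-3))) + 472 = (0 + (-4 + 1*(6*(2*(-1))))*(4 - 1*(-3))) + 472 = (0 + (-4 + 1*(6*(-2)))*(4 + 3)) + 472 = (0 + (-4 + 1*(-12))*7) + 472 = (0 + (-4 - 12)*7) + 472 = (0 - 16*7) + 472 = (0 - 112) + 472 = -112 + 472 = 360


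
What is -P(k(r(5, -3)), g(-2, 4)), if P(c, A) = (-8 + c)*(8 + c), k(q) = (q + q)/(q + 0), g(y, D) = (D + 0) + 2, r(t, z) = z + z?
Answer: 60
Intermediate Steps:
r(t, z) = 2*z
g(y, D) = 2 + D (g(y, D) = D + 2 = 2 + D)
k(q) = 2 (k(q) = (2*q)/q = 2)
-P(k(r(5, -3)), g(-2, 4)) = -(-64 + 2**2) = -(-64 + 4) = -1*(-60) = 60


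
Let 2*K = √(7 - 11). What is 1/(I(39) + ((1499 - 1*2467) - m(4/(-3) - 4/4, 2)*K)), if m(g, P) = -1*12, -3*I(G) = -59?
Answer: -8535/8095321 - 108*I/8095321 ≈ -0.0010543 - 1.3341e-5*I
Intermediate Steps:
K = I (K = √(7 - 11)/2 = √(-4)/2 = (2*I)/2 = I ≈ 1.0*I)
I(G) = 59/3 (I(G) = -⅓*(-59) = 59/3)
m(g, P) = -12
1/(I(39) + ((1499 - 1*2467) - m(4/(-3) - 4/4, 2)*K)) = 1/(59/3 + ((1499 - 1*2467) - (-12)*I)) = 1/(59/3 + ((1499 - 2467) + 12*I)) = 1/(59/3 + (-968 + 12*I)) = 1/(-2845/3 + 12*I) = 9*(-2845/3 - 12*I)/8095321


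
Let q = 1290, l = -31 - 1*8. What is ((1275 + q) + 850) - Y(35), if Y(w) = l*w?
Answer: 4780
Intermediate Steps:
l = -39 (l = -31 - 8 = -39)
Y(w) = -39*w
((1275 + q) + 850) - Y(35) = ((1275 + 1290) + 850) - (-39)*35 = (2565 + 850) - 1*(-1365) = 3415 + 1365 = 4780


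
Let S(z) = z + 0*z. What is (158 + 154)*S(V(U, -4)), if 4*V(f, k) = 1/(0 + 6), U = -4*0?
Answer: 13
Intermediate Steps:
U = 0
V(f, k) = 1/24 (V(f, k) = 1/(4*(0 + 6)) = (¼)/6 = (¼)*(⅙) = 1/24)
S(z) = z (S(z) = z + 0 = z)
(158 + 154)*S(V(U, -4)) = (158 + 154)*(1/24) = 312*(1/24) = 13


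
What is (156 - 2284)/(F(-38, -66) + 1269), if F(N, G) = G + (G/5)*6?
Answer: -10640/5619 ≈ -1.8936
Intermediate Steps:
F(N, G) = 11*G/5 (F(N, G) = G + (G*(1/5))*6 = G + (G/5)*6 = G + 6*G/5 = 11*G/5)
(156 - 2284)/(F(-38, -66) + 1269) = (156 - 2284)/((11/5)*(-66) + 1269) = -2128/(-726/5 + 1269) = -2128/5619/5 = -2128*5/5619 = -10640/5619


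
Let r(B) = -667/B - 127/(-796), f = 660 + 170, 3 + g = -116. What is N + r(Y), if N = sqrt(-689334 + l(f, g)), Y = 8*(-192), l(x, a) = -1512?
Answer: 181501/305664 + I*sqrt(690846) ≈ 0.59379 + 831.17*I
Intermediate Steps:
g = -119 (g = -3 - 116 = -119)
f = 830
Y = -1536
N = I*sqrt(690846) (N = sqrt(-689334 - 1512) = sqrt(-690846) = I*sqrt(690846) ≈ 831.17*I)
r(B) = 127/796 - 667/B (r(B) = -667/B - 127*(-1/796) = -667/B + 127/796 = 127/796 - 667/B)
N + r(Y) = I*sqrt(690846) + (127/796 - 667/(-1536)) = I*sqrt(690846) + (127/796 - 667*(-1/1536)) = I*sqrt(690846) + (127/796 + 667/1536) = I*sqrt(690846) + 181501/305664 = 181501/305664 + I*sqrt(690846)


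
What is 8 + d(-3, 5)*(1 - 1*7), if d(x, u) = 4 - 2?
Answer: -4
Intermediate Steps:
d(x, u) = 2
8 + d(-3, 5)*(1 - 1*7) = 8 + 2*(1 - 1*7) = 8 + 2*(1 - 7) = 8 + 2*(-6) = 8 - 12 = -4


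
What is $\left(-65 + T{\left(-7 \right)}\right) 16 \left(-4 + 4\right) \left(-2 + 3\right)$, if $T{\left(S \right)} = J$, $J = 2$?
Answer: $0$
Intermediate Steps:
$T{\left(S \right)} = 2$
$\left(-65 + T{\left(-7 \right)}\right) 16 \left(-4 + 4\right) \left(-2 + 3\right) = \left(-65 + 2\right) 16 \left(-4 + 4\right) \left(-2 + 3\right) = - 63 \cdot 16 \cdot 0 \cdot 1 = - 63 \cdot 16 \cdot 0 = \left(-63\right) 0 = 0$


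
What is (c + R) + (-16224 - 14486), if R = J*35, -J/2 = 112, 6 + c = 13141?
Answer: -25415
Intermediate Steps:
c = 13135 (c = -6 + 13141 = 13135)
J = -224 (J = -2*112 = -224)
R = -7840 (R = -224*35 = -7840)
(c + R) + (-16224 - 14486) = (13135 - 7840) + (-16224 - 14486) = 5295 - 30710 = -25415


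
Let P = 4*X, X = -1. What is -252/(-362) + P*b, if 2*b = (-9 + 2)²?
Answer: -17612/181 ≈ -97.304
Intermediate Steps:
P = -4 (P = 4*(-1) = -4)
b = 49/2 (b = (-9 + 2)²/2 = (½)*(-7)² = (½)*49 = 49/2 ≈ 24.500)
-252/(-362) + P*b = -252/(-362) - 4*49/2 = -252*(-1/362) - 98 = 126/181 - 98 = -17612/181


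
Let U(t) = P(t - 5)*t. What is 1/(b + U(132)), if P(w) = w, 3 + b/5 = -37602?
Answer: -1/171261 ≈ -5.8390e-6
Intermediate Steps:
b = -188025 (b = -15 + 5*(-37602) = -15 - 188010 = -188025)
U(t) = t*(-5 + t) (U(t) = (t - 5)*t = (-5 + t)*t = t*(-5 + t))
1/(b + U(132)) = 1/(-188025 + 132*(-5 + 132)) = 1/(-188025 + 132*127) = 1/(-188025 + 16764) = 1/(-171261) = -1/171261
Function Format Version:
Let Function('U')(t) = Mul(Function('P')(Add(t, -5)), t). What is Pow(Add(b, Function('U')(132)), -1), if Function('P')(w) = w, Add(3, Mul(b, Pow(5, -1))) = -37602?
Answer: Rational(-1, 171261) ≈ -5.8390e-6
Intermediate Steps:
b = -188025 (b = Add(-15, Mul(5, -37602)) = Add(-15, -188010) = -188025)
Function('U')(t) = Mul(t, Add(-5, t)) (Function('U')(t) = Mul(Add(t, -5), t) = Mul(Add(-5, t), t) = Mul(t, Add(-5, t)))
Pow(Add(b, Function('U')(132)), -1) = Pow(Add(-188025, Mul(132, Add(-5, 132))), -1) = Pow(Add(-188025, Mul(132, 127)), -1) = Pow(Add(-188025, 16764), -1) = Pow(-171261, -1) = Rational(-1, 171261)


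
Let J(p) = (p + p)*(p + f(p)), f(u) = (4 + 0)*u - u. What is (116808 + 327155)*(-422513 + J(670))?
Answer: 1406779786581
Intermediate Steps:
f(u) = 3*u (f(u) = 4*u - u = 3*u)
J(p) = 8*p² (J(p) = (p + p)*(p + 3*p) = (2*p)*(4*p) = 8*p²)
(116808 + 327155)*(-422513 + J(670)) = (116808 + 327155)*(-422513 + 8*670²) = 443963*(-422513 + 8*448900) = 443963*(-422513 + 3591200) = 443963*3168687 = 1406779786581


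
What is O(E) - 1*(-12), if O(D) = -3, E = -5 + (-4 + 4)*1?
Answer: 9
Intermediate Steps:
E = -5 (E = -5 + 0*1 = -5 + 0 = -5)
O(E) - 1*(-12) = -3 - 1*(-12) = -3 + 12 = 9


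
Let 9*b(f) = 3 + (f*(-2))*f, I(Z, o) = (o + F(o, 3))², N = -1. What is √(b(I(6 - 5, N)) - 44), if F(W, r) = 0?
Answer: I*√395/3 ≈ 6.6249*I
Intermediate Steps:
I(Z, o) = o² (I(Z, o) = (o + 0)² = o²)
b(f) = ⅓ - 2*f²/9 (b(f) = (3 + (f*(-2))*f)/9 = (3 + (-2*f)*f)/9 = (3 - 2*f²)/9 = ⅓ - 2*f²/9)
√(b(I(6 - 5, N)) - 44) = √((⅓ - 2*((-1)²)²/9) - 44) = √((⅓ - 2/9*1²) - 44) = √((⅓ - 2/9*1) - 44) = √((⅓ - 2/9) - 44) = √(⅑ - 44) = √(-395/9) = I*√395/3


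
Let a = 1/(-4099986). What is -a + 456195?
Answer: 1870393113271/4099986 ≈ 4.5620e+5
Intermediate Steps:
a = -1/4099986 ≈ -2.4390e-7
-a + 456195 = -1*(-1/4099986) + 456195 = 1/4099986 + 456195 = 1870393113271/4099986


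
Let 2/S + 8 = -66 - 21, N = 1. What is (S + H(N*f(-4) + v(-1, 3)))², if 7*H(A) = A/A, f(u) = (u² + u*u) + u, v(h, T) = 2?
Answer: 6561/442225 ≈ 0.014836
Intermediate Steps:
f(u) = u + 2*u² (f(u) = (u² + u²) + u = 2*u² + u = u + 2*u²)
H(A) = ⅐ (H(A) = (A/A)/7 = (⅐)*1 = ⅐)
S = -2/95 (S = 2/(-8 + (-66 - 21)) = 2/(-8 - 87) = 2/(-95) = 2*(-1/95) = -2/95 ≈ -0.021053)
(S + H(N*f(-4) + v(-1, 3)))² = (-2/95 + ⅐)² = (81/665)² = 6561/442225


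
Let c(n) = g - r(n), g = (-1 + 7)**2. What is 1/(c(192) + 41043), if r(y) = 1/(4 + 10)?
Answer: 14/575105 ≈ 2.4343e-5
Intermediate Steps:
g = 36 (g = 6**2 = 36)
r(y) = 1/14
c(n) = 503/14 (c(n) = 36 - 1*1/14 = 36 - 1/14 = 503/14)
1/(c(192) + 41043) = 1/(503/14 + 41043) = 1/(575105/14) = 14/575105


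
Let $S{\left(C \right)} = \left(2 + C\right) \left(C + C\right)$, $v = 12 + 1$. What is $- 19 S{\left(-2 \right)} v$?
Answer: $0$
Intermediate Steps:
$v = 13$
$S{\left(C \right)} = 2 C \left(2 + C\right)$ ($S{\left(C \right)} = \left(2 + C\right) 2 C = 2 C \left(2 + C\right)$)
$- 19 S{\left(-2 \right)} v = - 19 \cdot 2 \left(-2\right) \left(2 - 2\right) 13 = - 19 \cdot 2 \left(-2\right) 0 \cdot 13 = \left(-19\right) 0 \cdot 13 = 0 \cdot 13 = 0$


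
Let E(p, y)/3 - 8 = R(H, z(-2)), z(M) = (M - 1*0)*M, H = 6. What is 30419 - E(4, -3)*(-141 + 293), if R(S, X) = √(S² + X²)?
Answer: 26771 - 912*√13 ≈ 23483.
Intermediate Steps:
z(M) = M² (z(M) = (M + 0)*M = M*M = M²)
E(p, y) = 24 + 6*√13 (E(p, y) = 24 + 3*√(6² + ((-2)²)²) = 24 + 3*√(36 + 4²) = 24 + 3*√(36 + 16) = 24 + 3*√52 = 24 + 3*(2*√13) = 24 + 6*√13)
30419 - E(4, -3)*(-141 + 293) = 30419 - (24 + 6*√13)*(-141 + 293) = 30419 - (24 + 6*√13)*152 = 30419 - (3648 + 912*√13) = 30419 + (-3648 - 912*√13) = 26771 - 912*√13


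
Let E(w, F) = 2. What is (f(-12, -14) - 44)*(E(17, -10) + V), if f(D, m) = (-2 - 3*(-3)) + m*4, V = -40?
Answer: 3534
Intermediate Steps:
f(D, m) = 7 + 4*m (f(D, m) = (-2 + 9) + 4*m = 7 + 4*m)
(f(-12, -14) - 44)*(E(17, -10) + V) = ((7 + 4*(-14)) - 44)*(2 - 40) = ((7 - 56) - 44)*(-38) = (-49 - 44)*(-38) = -93*(-38) = 3534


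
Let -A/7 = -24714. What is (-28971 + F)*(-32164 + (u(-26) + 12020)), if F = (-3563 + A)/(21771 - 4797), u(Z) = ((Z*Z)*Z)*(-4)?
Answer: -4109644906840/2829 ≈ -1.4527e+9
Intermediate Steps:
A = 172998 (A = -7*(-24714) = 172998)
u(Z) = -4*Z³ (u(Z) = (Z²*Z)*(-4) = Z³*(-4) = -4*Z³)
F = 169435/16974 (F = (-3563 + 172998)/(21771 - 4797) = 169435/16974 ≈ 9.9820)
(-28971 + F)*(-32164 + (u(-26) + 12020)) = (-28971 + 169435/16974)*(-32164 + (-4*(-26)³ + 12020)) = -491584319*(-32164 + (-4*(-17576) + 12020))/16974 = -491584319*(-32164 + (70304 + 12020))/16974 = -491584319*(-32164 + 82324)/16974 = -491584319/16974*50160 = -4109644906840/2829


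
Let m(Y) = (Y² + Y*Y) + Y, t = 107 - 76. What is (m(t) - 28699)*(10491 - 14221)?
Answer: 99762580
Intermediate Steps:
t = 31
m(Y) = Y + 2*Y² (m(Y) = (Y² + Y²) + Y = 2*Y² + Y = Y + 2*Y²)
(m(t) - 28699)*(10491 - 14221) = (31*(1 + 2*31) - 28699)*(10491 - 14221) = (31*(1 + 62) - 28699)*(-3730) = (31*63 - 28699)*(-3730) = (1953 - 28699)*(-3730) = -26746*(-3730) = 99762580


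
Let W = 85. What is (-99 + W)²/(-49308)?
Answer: -7/1761 ≈ -0.0039750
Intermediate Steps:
(-99 + W)²/(-49308) = (-99 + 85)²/(-49308) = (-14)²*(-1/49308) = 196*(-1/49308) = -7/1761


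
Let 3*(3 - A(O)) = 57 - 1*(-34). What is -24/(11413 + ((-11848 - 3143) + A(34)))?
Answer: 9/1352 ≈ 0.0066568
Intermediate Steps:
A(O) = -82/3 (A(O) = 3 - (57 - 1*(-34))/3 = 3 - (57 + 34)/3 = 3 - ⅓*91 = 3 - 91/3 = -82/3)
-24/(11413 + ((-11848 - 3143) + A(34))) = -24/(11413 + ((-11848 - 3143) - 82/3)) = -24/(11413 + (-14991 - 82/3)) = -24/(11413 - 45055/3) = -24/(-10816/3) = -24*(-3/10816) = 9/1352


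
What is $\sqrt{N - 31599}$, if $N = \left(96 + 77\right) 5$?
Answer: $11 i \sqrt{254} \approx 175.31 i$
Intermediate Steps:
$N = 865$ ($N = 173 \cdot 5 = 865$)
$\sqrt{N - 31599} = \sqrt{865 - 31599} = \sqrt{-30734} = 11 i \sqrt{254}$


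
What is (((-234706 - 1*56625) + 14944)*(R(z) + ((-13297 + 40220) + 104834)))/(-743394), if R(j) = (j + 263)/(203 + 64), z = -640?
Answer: 1620491160859/33081033 ≈ 48986.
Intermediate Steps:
R(j) = 263/267 + j/267 (R(j) = (263 + j)/267 = (263 + j)*(1/267) = 263/267 + j/267)
(((-234706 - 1*56625) + 14944)*(R(z) + ((-13297 + 40220) + 104834)))/(-743394) = (((-234706 - 1*56625) + 14944)*((263/267 + (1/267)*(-640)) + ((-13297 + 40220) + 104834)))/(-743394) = (((-234706 - 56625) + 14944)*((263/267 - 640/267) + (26923 + 104834)))*(-1/743394) = ((-291331 + 14944)*(-377/267 + 131757))*(-1/743394) = -276387*35178742/267*(-1/743394) = -3240982321718/89*(-1/743394) = 1620491160859/33081033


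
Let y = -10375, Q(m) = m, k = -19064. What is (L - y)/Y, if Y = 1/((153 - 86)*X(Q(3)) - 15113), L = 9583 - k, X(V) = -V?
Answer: -597582908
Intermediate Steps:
L = 28647 (L = 9583 - 1*(-19064) = 9583 + 19064 = 28647)
Y = -1/15314 (Y = 1/((153 - 86)*(-1*3) - 15113) = 1/(67*(-3) - 15113) = 1/(-201 - 15113) = 1/(-15314) = -1/15314 ≈ -6.5300e-5)
(L - y)/Y = (28647 - 1*(-10375))/(-1/15314) = (28647 + 10375)*(-15314) = 39022*(-15314) = -597582908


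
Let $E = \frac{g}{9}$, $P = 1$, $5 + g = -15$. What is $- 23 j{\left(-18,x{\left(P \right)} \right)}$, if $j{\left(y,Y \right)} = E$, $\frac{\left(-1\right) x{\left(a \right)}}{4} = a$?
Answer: $\frac{460}{9} \approx 51.111$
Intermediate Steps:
$g = -20$ ($g = -5 - 15 = -20$)
$x{\left(a \right)} = - 4 a$
$E = - \frac{20}{9} \approx -2.2222$
$j{\left(y,Y \right)} = - \frac{20}{9}$
$- 23 j{\left(-18,x{\left(P \right)} \right)} = \left(-23\right) \left(- \frac{20}{9}\right) = \frac{460}{9}$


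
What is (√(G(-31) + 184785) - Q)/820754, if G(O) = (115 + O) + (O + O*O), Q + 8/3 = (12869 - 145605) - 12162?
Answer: 217351/1231131 + √185799/820754 ≈ 0.17707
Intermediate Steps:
Q = -434702/3 (Q = -8/3 + ((12869 - 145605) - 12162) = -8/3 + (-132736 - 12162) = -8/3 - 144898 = -434702/3 ≈ -1.4490e+5)
G(O) = 115 + O² + 2*O (G(O) = (115 + O) + (O + O²) = 115 + O² + 2*O)
(√(G(-31) + 184785) - Q)/820754 = (√((115 + (-31)² + 2*(-31)) + 184785) - 1*(-434702/3))/820754 = (√((115 + 961 - 62) + 184785) + 434702/3)*(1/820754) = (√(1014 + 184785) + 434702/3)*(1/820754) = (√185799 + 434702/3)*(1/820754) = (434702/3 + √185799)*(1/820754) = 217351/1231131 + √185799/820754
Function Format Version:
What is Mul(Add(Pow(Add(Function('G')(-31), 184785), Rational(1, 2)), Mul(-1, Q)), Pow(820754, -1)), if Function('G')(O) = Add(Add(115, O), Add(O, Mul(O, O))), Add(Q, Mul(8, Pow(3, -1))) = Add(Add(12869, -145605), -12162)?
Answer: Add(Rational(217351, 1231131), Mul(Rational(1, 820754), Pow(185799, Rational(1, 2)))) ≈ 0.17707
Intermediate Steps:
Q = Rational(-434702, 3) (Q = Add(Rational(-8, 3), Add(Add(12869, -145605), -12162)) = Add(Rational(-8, 3), Add(-132736, -12162)) = Add(Rational(-8, 3), -144898) = Rational(-434702, 3) ≈ -1.4490e+5)
Function('G')(O) = Add(115, Pow(O, 2), Mul(2, O)) (Function('G')(O) = Add(Add(115, O), Add(O, Pow(O, 2))) = Add(115, Pow(O, 2), Mul(2, O)))
Mul(Add(Pow(Add(Function('G')(-31), 184785), Rational(1, 2)), Mul(-1, Q)), Pow(820754, -1)) = Mul(Add(Pow(Add(Add(115, Pow(-31, 2), Mul(2, -31)), 184785), Rational(1, 2)), Mul(-1, Rational(-434702, 3))), Pow(820754, -1)) = Mul(Add(Pow(Add(Add(115, 961, -62), 184785), Rational(1, 2)), Rational(434702, 3)), Rational(1, 820754)) = Mul(Add(Pow(Add(1014, 184785), Rational(1, 2)), Rational(434702, 3)), Rational(1, 820754)) = Mul(Add(Pow(185799, Rational(1, 2)), Rational(434702, 3)), Rational(1, 820754)) = Mul(Add(Rational(434702, 3), Pow(185799, Rational(1, 2))), Rational(1, 820754)) = Add(Rational(217351, 1231131), Mul(Rational(1, 820754), Pow(185799, Rational(1, 2))))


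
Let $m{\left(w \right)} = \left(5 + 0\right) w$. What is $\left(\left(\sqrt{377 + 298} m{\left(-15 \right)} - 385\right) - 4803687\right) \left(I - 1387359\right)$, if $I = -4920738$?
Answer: $30304552170984 + 7096609125 \sqrt{3} \approx 3.0317 \cdot 10^{13}$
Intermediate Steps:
$m{\left(w \right)} = 5 w$
$\left(\left(\sqrt{377 + 298} m{\left(-15 \right)} - 385\right) - 4803687\right) \left(I - 1387359\right) = \left(\left(\sqrt{377 + 298} \cdot 5 \left(-15\right) - 385\right) - 4803687\right) \left(-4920738 - 1387359\right) = \left(\left(\sqrt{675} \left(-75\right) - 385\right) - 4803687\right) \left(-6308097\right) = \left(\left(15 \sqrt{3} \left(-75\right) - 385\right) - 4803687\right) \left(-6308097\right) = \left(\left(- 1125 \sqrt{3} - 385\right) - 4803687\right) \left(-6308097\right) = \left(\left(-385 - 1125 \sqrt{3}\right) - 4803687\right) \left(-6308097\right) = \left(-4804072 - 1125 \sqrt{3}\right) \left(-6308097\right) = 30304552170984 + 7096609125 \sqrt{3}$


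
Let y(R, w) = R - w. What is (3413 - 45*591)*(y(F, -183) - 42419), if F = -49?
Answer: 980250870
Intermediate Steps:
(3413 - 45*591)*(y(F, -183) - 42419) = (3413 - 45*591)*((-49 - 1*(-183)) - 42419) = (3413 - 26595)*((-49 + 183) - 42419) = -23182*(134 - 42419) = -23182*(-42285) = 980250870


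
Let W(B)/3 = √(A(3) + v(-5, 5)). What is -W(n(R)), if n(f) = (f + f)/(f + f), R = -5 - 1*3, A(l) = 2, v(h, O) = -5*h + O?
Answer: -12*√2 ≈ -16.971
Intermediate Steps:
v(h, O) = O - 5*h
R = -8 (R = -5 - 3 = -8)
n(f) = 1 (n(f) = (2*f)/((2*f)) = (2*f)*(1/(2*f)) = 1)
W(B) = 12*√2 (W(B) = 3*√(2 + (5 - 5*(-5))) = 3*√(2 + (5 + 25)) = 3*√(2 + 30) = 3*√32 = 3*(4*√2) = 12*√2)
-W(n(R)) = -12*√2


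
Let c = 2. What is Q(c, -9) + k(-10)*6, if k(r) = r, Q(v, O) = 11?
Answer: -49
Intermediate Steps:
Q(c, -9) + k(-10)*6 = 11 - 10*6 = 11 - 60 = -49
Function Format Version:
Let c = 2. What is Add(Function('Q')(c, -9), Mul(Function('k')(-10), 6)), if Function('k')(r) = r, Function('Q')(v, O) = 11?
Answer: -49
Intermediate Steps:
Add(Function('Q')(c, -9), Mul(Function('k')(-10), 6)) = Add(11, Mul(-10, 6)) = Add(11, -60) = -49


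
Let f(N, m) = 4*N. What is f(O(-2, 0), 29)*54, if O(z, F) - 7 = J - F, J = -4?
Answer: 648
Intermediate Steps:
O(z, F) = 3 - F (O(z, F) = 7 + (-4 - F) = 3 - F)
f(O(-2, 0), 29)*54 = (4*(3 - 1*0))*54 = (4*(3 + 0))*54 = (4*3)*54 = 12*54 = 648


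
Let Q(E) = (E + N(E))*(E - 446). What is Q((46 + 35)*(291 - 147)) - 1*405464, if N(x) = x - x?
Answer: 130441288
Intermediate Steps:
N(x) = 0
Q(E) = E*(-446 + E) (Q(E) = (E + 0)*(E - 446) = E*(-446 + E))
Q((46 + 35)*(291 - 147)) - 1*405464 = ((46 + 35)*(291 - 147))*(-446 + (46 + 35)*(291 - 147)) - 1*405464 = (81*144)*(-446 + 81*144) - 405464 = 11664*(-446 + 11664) - 405464 = 11664*11218 - 405464 = 130846752 - 405464 = 130441288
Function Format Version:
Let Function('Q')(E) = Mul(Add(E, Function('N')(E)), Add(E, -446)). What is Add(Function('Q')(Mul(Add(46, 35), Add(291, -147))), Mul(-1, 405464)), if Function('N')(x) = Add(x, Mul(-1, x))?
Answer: 130441288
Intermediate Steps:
Function('N')(x) = 0
Function('Q')(E) = Mul(E, Add(-446, E)) (Function('Q')(E) = Mul(Add(E, 0), Add(E, -446)) = Mul(E, Add(-446, E)))
Add(Function('Q')(Mul(Add(46, 35), Add(291, -147))), Mul(-1, 405464)) = Add(Mul(Mul(Add(46, 35), Add(291, -147)), Add(-446, Mul(Add(46, 35), Add(291, -147)))), Mul(-1, 405464)) = Add(Mul(Mul(81, 144), Add(-446, Mul(81, 144))), -405464) = Add(Mul(11664, Add(-446, 11664)), -405464) = Add(Mul(11664, 11218), -405464) = Add(130846752, -405464) = 130441288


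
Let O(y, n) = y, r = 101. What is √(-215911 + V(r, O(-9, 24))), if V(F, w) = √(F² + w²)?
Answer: √(-215911 + √10282) ≈ 464.55*I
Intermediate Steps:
√(-215911 + V(r, O(-9, 24))) = √(-215911 + √(101² + (-9)²)) = √(-215911 + √(10201 + 81)) = √(-215911 + √10282)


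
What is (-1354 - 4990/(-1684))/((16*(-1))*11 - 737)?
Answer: 1137573/768746 ≈ 1.4798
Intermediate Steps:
(-1354 - 4990/(-1684))/((16*(-1))*11 - 737) = (-1354 - 4990*(-1/1684))/(-16*11 - 737) = (-1354 + 2495/842)/(-176 - 737) = -1137573/842/(-913) = -1137573/842*(-1/913) = 1137573/768746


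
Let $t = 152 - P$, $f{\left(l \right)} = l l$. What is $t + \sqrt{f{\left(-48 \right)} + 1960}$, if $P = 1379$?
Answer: $-1227 + 2 \sqrt{1066} \approx -1161.7$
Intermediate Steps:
$f{\left(l \right)} = l^{2}$
$t = -1227$ ($t = 152 - 1379 = -1227$)
$t + \sqrt{f{\left(-48 \right)} + 1960} = -1227 + \sqrt{\left(-48\right)^{2} + 1960} = -1227 + \sqrt{2304 + 1960} = -1227 + \sqrt{4264} = -1227 + 2 \sqrt{1066}$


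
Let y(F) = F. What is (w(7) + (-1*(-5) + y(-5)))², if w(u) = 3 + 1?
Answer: 16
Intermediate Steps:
w(u) = 4
(w(7) + (-1*(-5) + y(-5)))² = (4 + (-1*(-5) - 5))² = (4 + (5 - 5))² = (4 + 0)² = 4² = 16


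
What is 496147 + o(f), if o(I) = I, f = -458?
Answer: 495689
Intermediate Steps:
496147 + o(f) = 496147 - 458 = 495689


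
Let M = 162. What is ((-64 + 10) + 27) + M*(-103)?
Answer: -16713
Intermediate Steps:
((-64 + 10) + 27) + M*(-103) = ((-64 + 10) + 27) + 162*(-103) = (-54 + 27) - 16686 = -27 - 16686 = -16713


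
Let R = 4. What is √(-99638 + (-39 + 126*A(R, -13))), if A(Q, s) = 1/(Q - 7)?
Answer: I*√99719 ≈ 315.78*I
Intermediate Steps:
A(Q, s) = 1/(-7 + Q)
√(-99638 + (-39 + 126*A(R, -13))) = √(-99638 + (-39 + 126/(-7 + 4))) = √(-99638 + (-39 + 126/(-3))) = √(-99638 + (-39 + 126*(-⅓))) = √(-99638 + (-39 - 42)) = √(-99638 - 81) = √(-99719) = I*√99719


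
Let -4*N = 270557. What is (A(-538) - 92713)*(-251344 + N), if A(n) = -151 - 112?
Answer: 29657786652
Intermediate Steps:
A(n) = -263
N = -270557/4 (N = -¼*270557 = -270557/4 ≈ -67639.)
(A(-538) - 92713)*(-251344 + N) = (-263 - 92713)*(-251344 - 270557/4) = -92976*(-1275933/4) = 29657786652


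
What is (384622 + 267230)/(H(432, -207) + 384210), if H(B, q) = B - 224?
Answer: 325926/192209 ≈ 1.6957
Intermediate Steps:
H(B, q) = -224 + B
(384622 + 267230)/(H(432, -207) + 384210) = (384622 + 267230)/((-224 + 432) + 384210) = 651852/(208 + 384210) = 651852/384418 = 651852*(1/384418) = 325926/192209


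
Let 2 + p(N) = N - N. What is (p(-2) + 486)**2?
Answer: 234256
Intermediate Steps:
p(N) = -2 (p(N) = -2 + (N - N) = -2 + 0 = -2)
(p(-2) + 486)**2 = (-2 + 486)**2 = 484**2 = 234256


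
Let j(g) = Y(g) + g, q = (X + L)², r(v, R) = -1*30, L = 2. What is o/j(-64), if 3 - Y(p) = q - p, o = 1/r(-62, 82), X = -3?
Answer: 1/3780 ≈ 0.00026455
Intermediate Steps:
r(v, R) = -30
o = -1/30 (o = 1/(-30) = -1/30 ≈ -0.033333)
q = 1 (q = (-3 + 2)² = (-1)² = 1)
Y(p) = 2 + p (Y(p) = 3 - (1 - p) = 3 + (-1 + p) = 2 + p)
j(g) = 2 + 2*g (j(g) = (2 + g) + g = 2 + 2*g)
o/j(-64) = -1/(30*(2 + 2*(-64))) = -1/(30*(2 - 128)) = -1/30/(-126) = -1/30*(-1/126) = 1/3780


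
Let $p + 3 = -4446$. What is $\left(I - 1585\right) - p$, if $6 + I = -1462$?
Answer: $1396$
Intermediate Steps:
$p = -4449$ ($p = -3 - 4446 = -4449$)
$I = -1468$ ($I = -6 - 1462 = -1468$)
$\left(I - 1585\right) - p = \left(-1468 - 1585\right) - -4449 = \left(-1468 - 1585\right) + 4449 = -3053 + 4449 = 1396$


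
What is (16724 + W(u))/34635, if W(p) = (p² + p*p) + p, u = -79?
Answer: 9709/11545 ≈ 0.84097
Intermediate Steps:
W(p) = p + 2*p² (W(p) = (p² + p²) + p = 2*p² + p = p + 2*p²)
(16724 + W(u))/34635 = (16724 - 79*(1 + 2*(-79)))/34635 = (16724 - 79*(1 - 158))*(1/34635) = (16724 - 79*(-157))*(1/34635) = (16724 + 12403)*(1/34635) = 29127*(1/34635) = 9709/11545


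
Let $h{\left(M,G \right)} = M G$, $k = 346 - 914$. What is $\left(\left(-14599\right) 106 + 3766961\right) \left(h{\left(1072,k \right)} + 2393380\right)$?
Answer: $3960603350028$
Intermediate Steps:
$k = -568$
$h{\left(M,G \right)} = G M$
$\left(\left(-14599\right) 106 + 3766961\right) \left(h{\left(1072,k \right)} + 2393380\right) = \left(\left(-14599\right) 106 + 3766961\right) \left(\left(-568\right) 1072 + 2393380\right) = \left(-1547494 + 3766961\right) \left(-608896 + 2393380\right) = 2219467 \cdot 1784484 = 3960603350028$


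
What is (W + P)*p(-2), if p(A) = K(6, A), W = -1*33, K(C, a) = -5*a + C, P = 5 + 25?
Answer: -48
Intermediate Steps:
P = 30
K(C, a) = C - 5*a
W = -33
p(A) = 6 - 5*A
(W + P)*p(-2) = (-33 + 30)*(6 - 5*(-2)) = -3*(6 + 10) = -3*16 = -48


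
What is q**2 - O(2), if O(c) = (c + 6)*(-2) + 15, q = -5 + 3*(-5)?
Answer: 401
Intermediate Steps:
q = -20 (q = -5 - 15 = -20)
O(c) = 3 - 2*c (O(c) = (6 + c)*(-2) + 15 = (-12 - 2*c) + 15 = 3 - 2*c)
q**2 - O(2) = (-20)**2 - (3 - 2*2) = 400 - (3 - 4) = 400 - 1*(-1) = 400 + 1 = 401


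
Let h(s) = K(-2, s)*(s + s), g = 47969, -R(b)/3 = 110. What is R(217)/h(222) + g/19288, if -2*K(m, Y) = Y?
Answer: 197539103/79215816 ≈ 2.4937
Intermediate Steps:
K(m, Y) = -Y/2
R(b) = -330 (R(b) = -3*110 = -330)
h(s) = -s**2 (h(s) = (-s/2)*(s + s) = (-s/2)*(2*s) = -s**2)
R(217)/h(222) + g/19288 = -330/((-1*222**2)) + 47969/19288 = -330/((-1*49284)) + 47969*(1/19288) = -330/(-49284) + 47969/19288 = -330*(-1/49284) + 47969/19288 = 55/8214 + 47969/19288 = 197539103/79215816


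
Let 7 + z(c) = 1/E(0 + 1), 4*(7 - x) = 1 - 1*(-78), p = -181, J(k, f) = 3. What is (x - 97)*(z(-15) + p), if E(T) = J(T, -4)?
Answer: 247157/12 ≈ 20596.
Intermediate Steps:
E(T) = 3
x = -51/4 (x = 7 - (1 - 1*(-78))/4 = 7 - (1 + 78)/4 = 7 - ¼*79 = 7 - 79/4 = -51/4 ≈ -12.750)
z(c) = -20/3 (z(c) = -7 + 1/3 = -7 + ⅓ = -20/3)
(x - 97)*(z(-15) + p) = (-51/4 - 97)*(-20/3 - 181) = -439/4*(-563/3) = 247157/12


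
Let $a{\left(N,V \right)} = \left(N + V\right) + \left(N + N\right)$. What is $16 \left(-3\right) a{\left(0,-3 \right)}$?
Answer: $144$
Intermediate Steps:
$a{\left(N,V \right)} = V + 3 N$ ($a{\left(N,V \right)} = \left(N + V\right) + 2 N = V + 3 N$)
$16 \left(-3\right) a{\left(0,-3 \right)} = 16 \left(-3\right) \left(-3 + 3 \cdot 0\right) = - 48 \left(-3 + 0\right) = \left(-48\right) \left(-3\right) = 144$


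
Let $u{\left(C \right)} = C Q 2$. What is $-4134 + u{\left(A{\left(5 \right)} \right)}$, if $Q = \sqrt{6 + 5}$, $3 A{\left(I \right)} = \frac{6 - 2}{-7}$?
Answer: $-4134 - \frac{8 \sqrt{11}}{21} \approx -4135.3$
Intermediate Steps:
$A{\left(I \right)} = - \frac{4}{21}$ ($A{\left(I \right)} = \frac{\left(6 - 2\right) \frac{1}{-7}}{3} = \frac{\left(6 - 2\right) \left(- \frac{1}{7}\right)}{3} = \frac{4 \left(- \frac{1}{7}\right)}{3} = \frac{1}{3} \left(- \frac{4}{7}\right) = - \frac{4}{21}$)
$Q = \sqrt{11} \approx 3.3166$
$u{\left(C \right)} = 2 C \sqrt{11}$ ($u{\left(C \right)} = C \sqrt{11} \cdot 2 = 2 C \sqrt{11}$)
$-4134 + u{\left(A{\left(5 \right)} \right)} = -4134 + 2 \left(- \frac{4}{21}\right) \sqrt{11} = -4134 - \frac{8 \sqrt{11}}{21}$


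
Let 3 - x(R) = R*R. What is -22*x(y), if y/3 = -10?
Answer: 19734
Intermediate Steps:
y = -30 (y = 3*(-10) = -30)
x(R) = 3 - R² (x(R) = 3 - R*R = 3 - R²)
-22*x(y) = -22*(3 - 1*(-30)²) = -22*(3 - 1*900) = -22*(3 - 900) = -22*(-897) = 19734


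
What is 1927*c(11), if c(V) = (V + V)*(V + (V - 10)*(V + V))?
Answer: 1399002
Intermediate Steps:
c(V) = 2*V*(V + 2*V*(-10 + V)) (c(V) = (2*V)*(V + (-10 + V)*(2*V)) = (2*V)*(V + 2*V*(-10 + V)) = 2*V*(V + 2*V*(-10 + V)))
1927*c(11) = 1927*(11²*(-38 + 4*11)) = 1927*(121*(-38 + 44)) = 1927*(121*6) = 1927*726 = 1399002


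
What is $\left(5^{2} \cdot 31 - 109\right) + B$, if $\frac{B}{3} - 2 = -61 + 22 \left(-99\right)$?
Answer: $-6045$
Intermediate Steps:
$B = -6711$ ($B = 6 + 3 \left(-61 + 22 \left(-99\right)\right) = 6 + 3 \left(-61 - 2178\right) = 6 + 3 \left(-2239\right) = 6 - 6717 = -6711$)
$\left(5^{2} \cdot 31 - 109\right) + B = \left(5^{2} \cdot 31 - 109\right) - 6711 = \left(25 \cdot 31 - 109\right) - 6711 = \left(775 - 109\right) - 6711 = 666 - 6711 = -6045$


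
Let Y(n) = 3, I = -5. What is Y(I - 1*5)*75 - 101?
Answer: 124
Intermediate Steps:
Y(I - 1*5)*75 - 101 = 3*75 - 101 = 225 - 101 = 124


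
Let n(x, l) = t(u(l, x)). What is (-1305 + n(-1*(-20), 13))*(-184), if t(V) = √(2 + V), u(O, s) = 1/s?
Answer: 240120 - 92*√205/5 ≈ 2.3986e+5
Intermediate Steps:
n(x, l) = √(2 + 1/x)
(-1305 + n(-1*(-20), 13))*(-184) = (-1305 + √(2 + 1/(-1*(-20))))*(-184) = (-1305 + √(2 + 1/20))*(-184) = (-1305 + √(41/20))*(-184) = (-1305 + √205/10)*(-184) = 240120 - 92*√205/5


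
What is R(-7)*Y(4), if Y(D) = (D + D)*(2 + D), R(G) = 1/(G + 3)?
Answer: -12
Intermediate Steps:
R(G) = 1/(3 + G)
Y(D) = 2*D*(2 + D) (Y(D) = (2*D)*(2 + D) = 2*D*(2 + D))
R(-7)*Y(4) = (2*4*(2 + 4))/(3 - 7) = (2*4*6)/(-4) = -1/4*48 = -12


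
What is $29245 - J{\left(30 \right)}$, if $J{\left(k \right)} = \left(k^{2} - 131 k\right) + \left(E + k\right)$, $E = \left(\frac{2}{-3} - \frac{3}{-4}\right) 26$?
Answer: $\frac{193457}{6} \approx 32243.0$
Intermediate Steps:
$E = \frac{13}{6}$ ($E = \left(2 \left(- \frac{1}{3}\right) - - \frac{3}{4}\right) 26 = \left(- \frac{2}{3} + \frac{3}{4}\right) 26 = \frac{1}{12} \cdot 26 = \frac{13}{6} \approx 2.1667$)
$J{\left(k \right)} = \frac{13}{6} + k^{2} - 130 k$ ($J{\left(k \right)} = \left(k^{2} - 131 k\right) + \left(\frac{13}{6} + k\right) = \frac{13}{6} + k^{2} - 130 k$)
$29245 - J{\left(30 \right)} = 29245 - \left(\frac{13}{6} + 30^{2} - 3900\right) = 29245 - \left(\frac{13}{6} + 900 - 3900\right) = 29245 - - \frac{17987}{6} = 29245 + \frac{17987}{6} = \frac{193457}{6}$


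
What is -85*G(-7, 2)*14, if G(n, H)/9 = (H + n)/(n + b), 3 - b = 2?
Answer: -8925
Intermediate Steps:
b = 1 (b = 3 - 1*2 = 3 - 2 = 1)
G(n, H) = 9*(H + n)/(1 + n) (G(n, H) = 9*((H + n)/(n + 1)) = 9*((H + n)/(1 + n)) = 9*(H + n)/(1 + n))
-85*G(-7, 2)*14 = -765*(2 - 7)/(1 - 7)*14 = -765*(-5)/(-6)*14 = -765*(-1)*(-5)/6*14 = -85*15/2*14 = -1275/2*14 = -8925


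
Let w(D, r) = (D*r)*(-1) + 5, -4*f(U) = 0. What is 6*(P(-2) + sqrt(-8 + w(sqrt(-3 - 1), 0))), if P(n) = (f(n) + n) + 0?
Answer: -12 + 6*I*sqrt(3) ≈ -12.0 + 10.392*I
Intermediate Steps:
f(U) = 0 (f(U) = -1/4*0 = 0)
w(D, r) = 5 - D*r (w(D, r) = -D*r + 5 = 5 - D*r)
P(n) = n (P(n) = (0 + n) + 0 = n + 0 = n)
6*(P(-2) + sqrt(-8 + w(sqrt(-3 - 1), 0))) = 6*(-2 + sqrt(-8 + (5 - 1*sqrt(-3 - 1)*0))) = 6*(-2 + sqrt(-8 + (5 - 1*sqrt(-4)*0))) = 6*(-2 + sqrt(-8 + (5 - 1*2*I*0))) = 6*(-2 + sqrt(-8 + (5 + 0))) = 6*(-2 + sqrt(-8 + 5)) = 6*(-2 + sqrt(-3)) = 6*(-2 + I*sqrt(3)) = -12 + 6*I*sqrt(3)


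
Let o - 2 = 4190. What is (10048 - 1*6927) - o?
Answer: -1071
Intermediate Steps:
o = 4192 (o = 2 + 4190 = 4192)
(10048 - 1*6927) - o = (10048 - 1*6927) - 1*4192 = (10048 - 6927) - 4192 = 3121 - 4192 = -1071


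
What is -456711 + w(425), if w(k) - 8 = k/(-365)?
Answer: -33339404/73 ≈ -4.5670e+5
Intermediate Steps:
w(k) = 8 - k/365 (w(k) = 8 + k/(-365) = 8 + k*(-1/365) = 8 - k/365)
-456711 + w(425) = -456711 + (8 - 1/365*425) = -456711 + (8 - 85/73) = -456711 + 499/73 = -33339404/73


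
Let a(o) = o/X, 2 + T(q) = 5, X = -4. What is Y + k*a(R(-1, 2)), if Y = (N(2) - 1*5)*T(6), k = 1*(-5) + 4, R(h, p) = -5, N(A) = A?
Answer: -41/4 ≈ -10.250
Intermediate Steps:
T(q) = 3 (T(q) = -2 + 5 = 3)
k = -1 (k = -5 + 4 = -1)
a(o) = -o/4 (a(o) = o/(-4) = o*(-1/4) = -o/4)
Y = -9 (Y = (2 - 1*5)*3 = (2 - 5)*3 = -3*3 = -9)
Y + k*a(R(-1, 2)) = -9 - (-1)*(-5)/4 = -9 - 1*5/4 = -9 - 5/4 = -41/4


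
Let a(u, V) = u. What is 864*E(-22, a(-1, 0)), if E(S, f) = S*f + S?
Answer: 0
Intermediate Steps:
E(S, f) = S + S*f
864*E(-22, a(-1, 0)) = 864*(-22*(1 - 1)) = 864*(-22*0) = 864*0 = 0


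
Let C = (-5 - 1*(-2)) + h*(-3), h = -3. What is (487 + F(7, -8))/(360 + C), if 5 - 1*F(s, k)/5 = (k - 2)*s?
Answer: 431/183 ≈ 2.3552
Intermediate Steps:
F(s, k) = 25 - 5*s*(-2 + k) (F(s, k) = 25 - 5*(k - 2)*s = 25 - 5*(-2 + k)*s = 25 - 5*s*(-2 + k))
C = 6 (C = (-5 - 1*(-2)) - 3*(-3) = (-5 + 2) + 9 = -3 + 9 = 6)
(487 + F(7, -8))/(360 + C) = (487 + (25 + 10*7 - 5*(-8)*7))/(360 + 6) = (487 + (25 + 70 + 280))/366 = (487 + 375)*(1/366) = 862*(1/366) = 431/183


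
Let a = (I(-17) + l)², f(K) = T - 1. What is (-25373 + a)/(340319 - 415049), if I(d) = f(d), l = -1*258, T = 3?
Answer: -40163/74730 ≈ -0.53744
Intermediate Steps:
f(K) = 2 (f(K) = 3 - 1 = 2)
l = -258
I(d) = 2
a = 65536 (a = (2 - 258)² = (-256)² = 65536)
(-25373 + a)/(340319 - 415049) = (-25373 + 65536)/(340319 - 415049) = 40163/(-74730) = 40163*(-1/74730) = -40163/74730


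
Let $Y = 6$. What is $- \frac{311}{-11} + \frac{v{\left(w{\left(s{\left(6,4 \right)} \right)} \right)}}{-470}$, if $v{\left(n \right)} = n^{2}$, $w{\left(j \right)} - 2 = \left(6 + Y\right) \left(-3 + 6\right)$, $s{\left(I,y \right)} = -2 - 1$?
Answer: $\frac{65143}{2585} \approx 25.2$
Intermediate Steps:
$s{\left(I,y \right)} = -3$
$w{\left(j \right)} = 38$ ($w{\left(j \right)} = 2 + \left(6 + 6\right) \left(-3 + 6\right) = 2 + 12 \cdot 3 = 2 + 36 = 38$)
$- \frac{311}{-11} + \frac{v{\left(w{\left(s{\left(6,4 \right)} \right)} \right)}}{-470} = - \frac{311}{-11} + \frac{38^{2}}{-470} = \left(-311\right) \left(- \frac{1}{11}\right) + 1444 \left(- \frac{1}{470}\right) = \frac{311}{11} - \frac{722}{235} = \frac{65143}{2585}$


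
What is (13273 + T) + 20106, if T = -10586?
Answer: 22793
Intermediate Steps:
(13273 + T) + 20106 = (13273 - 10586) + 20106 = 2687 + 20106 = 22793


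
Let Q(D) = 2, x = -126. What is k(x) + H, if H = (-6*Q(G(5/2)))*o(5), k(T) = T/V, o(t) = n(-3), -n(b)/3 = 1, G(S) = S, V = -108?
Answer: 223/6 ≈ 37.167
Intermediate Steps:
n(b) = -3 (n(b) = -3*1 = -3)
o(t) = -3
k(T) = -T/108 (k(T) = T/(-108) = T*(-1/108) = -T/108)
H = 36 (H = -6*2*(-3) = -12*(-3) = 36)
k(x) + H = -1/108*(-126) + 36 = 7/6 + 36 = 223/6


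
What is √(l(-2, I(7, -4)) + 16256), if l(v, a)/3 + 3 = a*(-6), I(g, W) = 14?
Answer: √15995 ≈ 126.47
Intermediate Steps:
l(v, a) = -9 - 18*a (l(v, a) = -9 + 3*(a*(-6)) = -9 + 3*(-6*a) = -9 - 18*a)
√(l(-2, I(7, -4)) + 16256) = √((-9 - 18*14) + 16256) = √((-9 - 252) + 16256) = √(-261 + 16256) = √15995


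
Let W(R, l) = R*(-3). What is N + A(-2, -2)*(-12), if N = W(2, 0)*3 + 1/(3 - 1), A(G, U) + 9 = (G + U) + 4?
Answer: 181/2 ≈ 90.500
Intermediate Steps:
W(R, l) = -3*R
A(G, U) = -5 + G + U (A(G, U) = -9 + ((G + U) + 4) = -9 + (4 + G + U) = -5 + G + U)
N = -35/2 (N = -3*2*3 + 1/(3 - 1) = -6*3 + 1/2 = -18 + 1/2 = -35/2 ≈ -17.500)
N + A(-2, -2)*(-12) = -35/2 + (-5 - 2 - 2)*(-12) = -35/2 - 9*(-12) = -35/2 + 108 = 181/2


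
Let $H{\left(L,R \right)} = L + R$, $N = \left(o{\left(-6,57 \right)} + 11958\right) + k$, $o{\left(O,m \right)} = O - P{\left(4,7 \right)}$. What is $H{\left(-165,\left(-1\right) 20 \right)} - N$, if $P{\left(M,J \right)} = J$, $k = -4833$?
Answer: $-7297$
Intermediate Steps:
$o{\left(O,m \right)} = -7 + O$ ($o{\left(O,m \right)} = O - 7 = -7 + O$)
$N = 7112$ ($N = \left(\left(-7 - 6\right) + 11958\right) - 4833 = \left(-13 + 11958\right) - 4833 = 11945 - 4833 = 7112$)
$H{\left(-165,\left(-1\right) 20 \right)} - N = \left(-165 - 20\right) - 7112 = -185 - 7112 = -7297$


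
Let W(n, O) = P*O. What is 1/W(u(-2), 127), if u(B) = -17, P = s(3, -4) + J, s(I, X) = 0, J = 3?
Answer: 1/381 ≈ 0.0026247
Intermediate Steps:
P = 3 (P = 0 + 3 = 3)
W(n, O) = 3*O
1/W(u(-2), 127) = 1/(3*127) = 1/381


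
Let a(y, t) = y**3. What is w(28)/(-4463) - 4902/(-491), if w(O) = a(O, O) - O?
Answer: 11112942/2191333 ≈ 5.0713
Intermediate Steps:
w(O) = O**3 - O
w(28)/(-4463) - 4902/(-491) = (28**3 - 1*28)/(-4463) - 4902/(-491) = (21952 - 28)*(-1/4463) - 4902*(-1/491) = 21924*(-1/4463) + 4902/491 = -21924/4463 + 4902/491 = 11112942/2191333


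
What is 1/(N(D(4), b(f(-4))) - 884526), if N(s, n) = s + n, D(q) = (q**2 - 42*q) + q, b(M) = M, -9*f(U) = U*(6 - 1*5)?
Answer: -9/7962062 ≈ -1.1304e-6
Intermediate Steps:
f(U) = -U/9 (f(U) = -U*(6 - 1*5)/9 = -U*(6 - 5)/9 = -U/9)
D(q) = q**2 - 41*q
N(s, n) = n + s
1/(N(D(4), b(f(-4))) - 884526) = 1/((-1/9*(-4) + 4*(-41 + 4)) - 884526) = 1/((4/9 + 4*(-37)) - 884526) = 1/((4/9 - 148) - 884526) = 1/(-1328/9 - 884526) = 1/(-7962062/9) = -9/7962062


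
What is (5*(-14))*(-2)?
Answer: 140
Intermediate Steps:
(5*(-14))*(-2) = -70*(-2) = 140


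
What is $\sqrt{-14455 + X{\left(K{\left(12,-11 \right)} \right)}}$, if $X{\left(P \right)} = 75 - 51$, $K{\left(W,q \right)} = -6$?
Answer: $i \sqrt{14431} \approx 120.13 i$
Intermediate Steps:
$X{\left(P \right)} = 24$
$\sqrt{-14455 + X{\left(K{\left(12,-11 \right)} \right)}} = \sqrt{-14455 + 24} = \sqrt{-14431} = i \sqrt{14431}$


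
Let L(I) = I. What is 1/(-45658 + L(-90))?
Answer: -1/45748 ≈ -2.1859e-5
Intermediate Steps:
1/(-45658 + L(-90)) = 1/(-45658 - 90) = 1/(-45748) = -1/45748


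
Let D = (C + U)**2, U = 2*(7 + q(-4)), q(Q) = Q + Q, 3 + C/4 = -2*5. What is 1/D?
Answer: 1/2916 ≈ 0.00034294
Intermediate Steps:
C = -52 (C = -12 + 4*(-2*5) = -12 + 4*(-10) = -12 - 40 = -52)
q(Q) = 2*Q
U = -2 (U = 2*(7 + 2*(-4)) = 2*(7 - 8) = 2*(-1) = -2)
D = 2916 (D = (-52 - 2)**2 = (-54)**2 = 2916)
1/D = 1/2916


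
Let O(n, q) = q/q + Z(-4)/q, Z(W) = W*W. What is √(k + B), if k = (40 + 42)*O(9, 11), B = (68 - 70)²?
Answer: √24838/11 ≈ 14.327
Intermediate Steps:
Z(W) = W²
B = 4 (B = (-2)² = 4)
O(n, q) = 1 + 16/q (O(n, q) = q/q + (-4)²/q = 1 + 16/q)
k = 2214/11 (k = (40 + 42)*((16 + 11)/11) = 82*((1/11)*27) = 82*(27/11) = 2214/11 ≈ 201.27)
√(k + B) = √(2214/11 + 4) = √(2258/11) = √24838/11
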